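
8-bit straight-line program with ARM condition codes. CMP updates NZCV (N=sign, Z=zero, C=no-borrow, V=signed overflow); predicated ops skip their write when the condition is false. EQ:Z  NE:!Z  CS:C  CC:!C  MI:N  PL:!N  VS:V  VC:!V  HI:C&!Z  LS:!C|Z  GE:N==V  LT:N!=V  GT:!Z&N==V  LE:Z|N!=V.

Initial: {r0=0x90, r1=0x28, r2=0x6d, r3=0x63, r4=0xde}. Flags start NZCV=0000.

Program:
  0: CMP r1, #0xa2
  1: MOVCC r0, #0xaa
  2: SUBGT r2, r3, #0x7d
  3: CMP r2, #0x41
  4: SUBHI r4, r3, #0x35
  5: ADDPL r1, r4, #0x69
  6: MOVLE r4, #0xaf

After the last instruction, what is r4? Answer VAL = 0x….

VAL = 0xaf

0: ✓ CMP  NZCV=1001
1: ✓ MOVCC  r0←0xaa
2: ✓ SUBGT  r2←0xe6
3: ✓ CMP  NZCV=1010
4: ✓ SUBHI  r4←0x2e
5: · ADDPL
6: ✓ MOVLE  r4←0xaf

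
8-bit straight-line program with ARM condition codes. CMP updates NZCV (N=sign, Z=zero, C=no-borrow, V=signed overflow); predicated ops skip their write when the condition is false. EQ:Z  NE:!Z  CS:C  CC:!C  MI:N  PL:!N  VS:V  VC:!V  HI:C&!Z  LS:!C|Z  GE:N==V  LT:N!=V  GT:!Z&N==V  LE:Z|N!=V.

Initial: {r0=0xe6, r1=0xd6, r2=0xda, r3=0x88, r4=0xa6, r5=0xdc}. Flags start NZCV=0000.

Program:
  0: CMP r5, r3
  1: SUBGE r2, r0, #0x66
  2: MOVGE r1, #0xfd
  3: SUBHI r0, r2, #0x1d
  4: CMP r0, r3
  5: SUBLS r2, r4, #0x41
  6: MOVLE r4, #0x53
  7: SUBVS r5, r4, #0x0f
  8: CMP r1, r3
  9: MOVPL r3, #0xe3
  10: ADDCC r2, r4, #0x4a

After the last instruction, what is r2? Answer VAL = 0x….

0: ✓ CMP  NZCV=0010
1: ✓ SUBGE  r2←0x80
2: ✓ MOVGE  r1←0xfd
3: ✓ SUBHI  r0←0x63
4: ✓ CMP  NZCV=1001
5: ✓ SUBLS  r2←0x65
6: · MOVLE
7: ✓ SUBVS  r5←0x97
8: ✓ CMP  NZCV=0010
9: ✓ MOVPL  r3←0xe3
10: · ADDCC

VAL = 0x65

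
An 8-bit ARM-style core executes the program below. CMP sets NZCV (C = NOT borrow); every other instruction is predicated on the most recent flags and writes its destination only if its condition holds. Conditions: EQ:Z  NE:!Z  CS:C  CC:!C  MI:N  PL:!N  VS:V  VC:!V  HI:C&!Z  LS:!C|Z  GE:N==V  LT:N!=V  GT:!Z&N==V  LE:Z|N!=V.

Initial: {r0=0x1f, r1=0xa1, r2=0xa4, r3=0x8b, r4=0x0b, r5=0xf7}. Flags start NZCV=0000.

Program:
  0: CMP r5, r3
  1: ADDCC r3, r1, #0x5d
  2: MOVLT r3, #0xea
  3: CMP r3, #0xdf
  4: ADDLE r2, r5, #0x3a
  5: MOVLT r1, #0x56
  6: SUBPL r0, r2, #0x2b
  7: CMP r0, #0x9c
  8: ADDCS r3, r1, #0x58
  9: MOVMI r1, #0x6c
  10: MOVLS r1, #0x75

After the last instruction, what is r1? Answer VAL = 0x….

[0] flags=0010 → (cmp)
[1] flags=0010 CC?F → skip
[2] flags=0010 LT?F → skip
[3] flags=1000 → (cmp)
[4] flags=1000 LE?T → r2=0x31
[5] flags=1000 LT?T → r1=0x56
[6] flags=1000 PL?F → skip
[7] flags=1001 → (cmp)
[8] flags=1001 CS?F → skip
[9] flags=1001 MI?T → r1=0x6c
[10] flags=1001 LS?T → r1=0x75

VAL = 0x75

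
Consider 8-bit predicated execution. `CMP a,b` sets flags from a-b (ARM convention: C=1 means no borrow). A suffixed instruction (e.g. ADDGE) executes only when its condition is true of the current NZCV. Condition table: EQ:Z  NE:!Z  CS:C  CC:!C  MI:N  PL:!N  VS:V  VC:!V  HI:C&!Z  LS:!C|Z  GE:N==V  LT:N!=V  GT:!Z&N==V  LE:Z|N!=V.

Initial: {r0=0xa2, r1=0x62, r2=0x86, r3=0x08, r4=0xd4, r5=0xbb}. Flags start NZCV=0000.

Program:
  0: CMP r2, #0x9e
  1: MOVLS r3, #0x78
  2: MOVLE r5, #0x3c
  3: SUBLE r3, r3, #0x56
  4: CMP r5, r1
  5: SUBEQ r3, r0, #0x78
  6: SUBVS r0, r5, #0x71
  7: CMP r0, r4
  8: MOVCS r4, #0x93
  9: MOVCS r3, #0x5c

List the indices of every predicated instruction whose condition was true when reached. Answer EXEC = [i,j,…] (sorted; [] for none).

0: ✓ CMP  NZCV=1000
1: ✓ MOVLS  r3←0x78
2: ✓ MOVLE  r5←0x3c
3: ✓ SUBLE  r3←0x22
4: ✓ CMP  NZCV=1000
5: · SUBEQ
6: · SUBVS
7: ✓ CMP  NZCV=1000
8: · MOVCS
9: · MOVCS

EXEC = [1,2,3]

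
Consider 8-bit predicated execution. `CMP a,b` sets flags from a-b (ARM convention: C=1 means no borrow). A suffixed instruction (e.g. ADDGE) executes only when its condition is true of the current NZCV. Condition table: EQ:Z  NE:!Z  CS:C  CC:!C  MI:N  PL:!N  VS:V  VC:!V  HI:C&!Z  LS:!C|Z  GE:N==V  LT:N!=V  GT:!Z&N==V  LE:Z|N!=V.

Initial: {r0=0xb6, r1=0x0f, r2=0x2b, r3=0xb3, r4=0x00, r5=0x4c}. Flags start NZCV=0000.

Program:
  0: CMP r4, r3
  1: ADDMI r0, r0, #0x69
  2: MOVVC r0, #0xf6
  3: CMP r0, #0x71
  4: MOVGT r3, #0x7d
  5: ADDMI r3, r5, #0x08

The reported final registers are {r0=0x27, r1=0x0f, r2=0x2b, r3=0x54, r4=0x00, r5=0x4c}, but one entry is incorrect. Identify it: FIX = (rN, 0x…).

FIX = (r0, 0xf6)

0: ✓ CMP  NZCV=0000
1: · ADDMI
2: ✓ MOVVC  r0←0xf6
3: ✓ CMP  NZCV=1010
4: · MOVGT
5: ✓ ADDMI  r3←0x54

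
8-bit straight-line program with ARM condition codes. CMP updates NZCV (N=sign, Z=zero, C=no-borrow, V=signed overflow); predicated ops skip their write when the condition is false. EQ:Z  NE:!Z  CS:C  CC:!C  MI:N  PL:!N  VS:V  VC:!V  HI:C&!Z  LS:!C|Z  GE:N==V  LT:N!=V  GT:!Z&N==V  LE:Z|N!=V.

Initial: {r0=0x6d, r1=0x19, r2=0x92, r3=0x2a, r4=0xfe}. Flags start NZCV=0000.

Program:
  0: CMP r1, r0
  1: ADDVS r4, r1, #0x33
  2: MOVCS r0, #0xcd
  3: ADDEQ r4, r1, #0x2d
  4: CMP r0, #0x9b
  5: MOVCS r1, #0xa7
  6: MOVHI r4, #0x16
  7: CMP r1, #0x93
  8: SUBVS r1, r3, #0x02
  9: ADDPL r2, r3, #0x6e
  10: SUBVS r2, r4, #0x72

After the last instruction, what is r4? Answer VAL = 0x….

0: ✓ CMP  NZCV=1000
1: · ADDVS
2: · MOVCS
3: · ADDEQ
4: ✓ CMP  NZCV=1001
5: · MOVCS
6: · MOVHI
7: ✓ CMP  NZCV=1001
8: ✓ SUBVS  r1←0x28
9: · ADDPL
10: ✓ SUBVS  r2←0x8c

VAL = 0xfe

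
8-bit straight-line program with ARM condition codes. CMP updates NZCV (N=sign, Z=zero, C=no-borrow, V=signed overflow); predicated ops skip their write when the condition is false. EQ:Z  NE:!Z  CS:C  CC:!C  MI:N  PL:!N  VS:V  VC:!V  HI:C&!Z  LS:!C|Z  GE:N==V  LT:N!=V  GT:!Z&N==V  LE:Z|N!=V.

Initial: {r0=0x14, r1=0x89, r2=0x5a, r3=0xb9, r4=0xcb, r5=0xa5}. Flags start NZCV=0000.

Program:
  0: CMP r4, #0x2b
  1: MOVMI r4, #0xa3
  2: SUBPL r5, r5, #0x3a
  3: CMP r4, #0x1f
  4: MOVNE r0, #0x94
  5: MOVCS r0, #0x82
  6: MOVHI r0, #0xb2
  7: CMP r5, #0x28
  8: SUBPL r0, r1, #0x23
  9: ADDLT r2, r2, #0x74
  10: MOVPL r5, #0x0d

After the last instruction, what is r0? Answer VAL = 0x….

VAL = 0x66

0: ✓ CMP  NZCV=1010
1: ✓ MOVMI  r4←0xa3
2: · SUBPL
3: ✓ CMP  NZCV=1010
4: ✓ MOVNE  r0←0x94
5: ✓ MOVCS  r0←0x82
6: ✓ MOVHI  r0←0xb2
7: ✓ CMP  NZCV=0011
8: ✓ SUBPL  r0←0x66
9: ✓ ADDLT  r2←0xce
10: ✓ MOVPL  r5←0x0d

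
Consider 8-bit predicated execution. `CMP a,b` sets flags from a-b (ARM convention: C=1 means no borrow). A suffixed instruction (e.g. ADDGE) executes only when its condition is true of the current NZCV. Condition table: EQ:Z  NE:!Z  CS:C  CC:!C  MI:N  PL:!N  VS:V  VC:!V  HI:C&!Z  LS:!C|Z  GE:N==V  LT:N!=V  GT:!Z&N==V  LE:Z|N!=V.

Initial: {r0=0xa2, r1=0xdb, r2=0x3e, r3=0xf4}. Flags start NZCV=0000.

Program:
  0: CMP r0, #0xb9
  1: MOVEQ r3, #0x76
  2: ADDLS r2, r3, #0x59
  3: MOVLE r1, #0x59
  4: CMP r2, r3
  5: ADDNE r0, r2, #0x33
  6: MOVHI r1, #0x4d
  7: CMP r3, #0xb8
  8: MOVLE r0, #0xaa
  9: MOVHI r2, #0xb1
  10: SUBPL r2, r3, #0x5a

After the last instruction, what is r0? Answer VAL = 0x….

0: ✓ CMP  NZCV=1000
1: · MOVEQ
2: ✓ ADDLS  r2←0x4d
3: ✓ MOVLE  r1←0x59
4: ✓ CMP  NZCV=0000
5: ✓ ADDNE  r0←0x80
6: · MOVHI
7: ✓ CMP  NZCV=0010
8: · MOVLE
9: ✓ MOVHI  r2←0xb1
10: ✓ SUBPL  r2←0x9a

VAL = 0x80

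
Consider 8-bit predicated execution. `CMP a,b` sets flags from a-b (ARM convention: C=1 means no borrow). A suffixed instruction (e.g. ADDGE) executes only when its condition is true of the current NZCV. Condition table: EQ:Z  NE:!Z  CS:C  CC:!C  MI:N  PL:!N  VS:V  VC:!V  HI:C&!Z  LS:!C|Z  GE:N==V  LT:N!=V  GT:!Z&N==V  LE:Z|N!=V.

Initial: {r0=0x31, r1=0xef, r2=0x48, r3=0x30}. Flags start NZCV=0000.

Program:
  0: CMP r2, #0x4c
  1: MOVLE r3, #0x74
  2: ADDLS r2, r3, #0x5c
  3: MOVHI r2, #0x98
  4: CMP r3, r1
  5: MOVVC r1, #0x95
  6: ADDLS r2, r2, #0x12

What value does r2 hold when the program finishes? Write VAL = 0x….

VAL = 0xe2

0: ✓ CMP  NZCV=1000
1: ✓ MOVLE  r3←0x74
2: ✓ ADDLS  r2←0xd0
3: · MOVHI
4: ✓ CMP  NZCV=1001
5: · MOVVC
6: ✓ ADDLS  r2←0xe2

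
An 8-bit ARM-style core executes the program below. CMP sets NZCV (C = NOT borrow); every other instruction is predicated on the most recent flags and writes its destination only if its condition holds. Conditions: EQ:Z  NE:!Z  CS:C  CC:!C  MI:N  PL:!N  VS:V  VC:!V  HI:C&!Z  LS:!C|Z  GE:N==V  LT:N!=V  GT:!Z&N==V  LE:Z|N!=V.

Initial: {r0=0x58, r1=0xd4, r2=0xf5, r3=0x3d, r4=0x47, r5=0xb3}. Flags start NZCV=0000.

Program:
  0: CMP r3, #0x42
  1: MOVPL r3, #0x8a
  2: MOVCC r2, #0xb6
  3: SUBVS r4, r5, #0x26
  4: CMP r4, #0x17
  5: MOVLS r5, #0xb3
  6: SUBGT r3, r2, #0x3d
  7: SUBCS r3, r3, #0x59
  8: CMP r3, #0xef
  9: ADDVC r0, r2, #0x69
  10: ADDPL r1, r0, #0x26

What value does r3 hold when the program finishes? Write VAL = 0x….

VAL = 0x20

0: ✓ CMP  NZCV=1000
1: · MOVPL
2: ✓ MOVCC  r2←0xb6
3: · SUBVS
4: ✓ CMP  NZCV=0010
5: · MOVLS
6: ✓ SUBGT  r3←0x79
7: ✓ SUBCS  r3←0x20
8: ✓ CMP  NZCV=0000
9: ✓ ADDVC  r0←0x1f
10: ✓ ADDPL  r1←0x45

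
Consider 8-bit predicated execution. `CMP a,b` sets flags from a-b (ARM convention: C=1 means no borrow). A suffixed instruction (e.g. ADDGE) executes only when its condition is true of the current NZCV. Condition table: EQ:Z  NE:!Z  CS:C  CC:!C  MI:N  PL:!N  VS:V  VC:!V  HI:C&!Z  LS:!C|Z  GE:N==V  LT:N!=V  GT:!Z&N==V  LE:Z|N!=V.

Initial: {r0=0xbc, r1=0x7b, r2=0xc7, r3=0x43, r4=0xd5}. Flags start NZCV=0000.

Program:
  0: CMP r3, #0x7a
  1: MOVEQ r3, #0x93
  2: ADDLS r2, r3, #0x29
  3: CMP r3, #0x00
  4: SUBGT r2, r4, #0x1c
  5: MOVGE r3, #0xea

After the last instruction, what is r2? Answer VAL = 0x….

VAL = 0xb9

0: ✓ CMP  NZCV=1000
1: · MOVEQ
2: ✓ ADDLS  r2←0x6c
3: ✓ CMP  NZCV=0010
4: ✓ SUBGT  r2←0xb9
5: ✓ MOVGE  r3←0xea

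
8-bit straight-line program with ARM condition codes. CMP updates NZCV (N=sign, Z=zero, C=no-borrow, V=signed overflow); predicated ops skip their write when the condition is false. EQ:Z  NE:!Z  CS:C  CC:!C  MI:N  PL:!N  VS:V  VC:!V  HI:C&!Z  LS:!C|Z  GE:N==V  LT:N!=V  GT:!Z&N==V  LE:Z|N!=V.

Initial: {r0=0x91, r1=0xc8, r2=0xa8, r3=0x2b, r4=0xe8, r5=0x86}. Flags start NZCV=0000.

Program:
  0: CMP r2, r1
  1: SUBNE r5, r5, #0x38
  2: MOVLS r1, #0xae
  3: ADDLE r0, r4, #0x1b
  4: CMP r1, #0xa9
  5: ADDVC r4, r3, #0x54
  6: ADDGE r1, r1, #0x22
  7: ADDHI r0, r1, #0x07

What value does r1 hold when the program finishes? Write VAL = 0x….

0: ✓ CMP  NZCV=1000
1: ✓ SUBNE  r5←0x4e
2: ✓ MOVLS  r1←0xae
3: ✓ ADDLE  r0←0x03
4: ✓ CMP  NZCV=0010
5: ✓ ADDVC  r4←0x7f
6: ✓ ADDGE  r1←0xd0
7: ✓ ADDHI  r0←0xd7

VAL = 0xd0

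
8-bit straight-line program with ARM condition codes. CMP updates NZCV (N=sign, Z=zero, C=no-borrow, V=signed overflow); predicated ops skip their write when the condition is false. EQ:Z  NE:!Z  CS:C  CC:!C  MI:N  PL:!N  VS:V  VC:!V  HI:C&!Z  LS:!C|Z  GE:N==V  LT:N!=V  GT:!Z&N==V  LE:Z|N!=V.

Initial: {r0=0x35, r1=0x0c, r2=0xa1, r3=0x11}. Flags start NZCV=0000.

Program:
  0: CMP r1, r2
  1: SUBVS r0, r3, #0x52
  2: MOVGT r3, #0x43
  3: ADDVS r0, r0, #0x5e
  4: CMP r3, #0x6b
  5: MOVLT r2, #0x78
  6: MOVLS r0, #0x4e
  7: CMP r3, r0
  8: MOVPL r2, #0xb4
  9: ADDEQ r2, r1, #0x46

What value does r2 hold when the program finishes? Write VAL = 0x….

[0] flags=0000 → (cmp)
[1] flags=0000 VS?F → skip
[2] flags=0000 GT?T → r3=0x43
[3] flags=0000 VS?F → skip
[4] flags=1000 → (cmp)
[5] flags=1000 LT?T → r2=0x78
[6] flags=1000 LS?T → r0=0x4e
[7] flags=1000 → (cmp)
[8] flags=1000 PL?F → skip
[9] flags=1000 EQ?F → skip

VAL = 0x78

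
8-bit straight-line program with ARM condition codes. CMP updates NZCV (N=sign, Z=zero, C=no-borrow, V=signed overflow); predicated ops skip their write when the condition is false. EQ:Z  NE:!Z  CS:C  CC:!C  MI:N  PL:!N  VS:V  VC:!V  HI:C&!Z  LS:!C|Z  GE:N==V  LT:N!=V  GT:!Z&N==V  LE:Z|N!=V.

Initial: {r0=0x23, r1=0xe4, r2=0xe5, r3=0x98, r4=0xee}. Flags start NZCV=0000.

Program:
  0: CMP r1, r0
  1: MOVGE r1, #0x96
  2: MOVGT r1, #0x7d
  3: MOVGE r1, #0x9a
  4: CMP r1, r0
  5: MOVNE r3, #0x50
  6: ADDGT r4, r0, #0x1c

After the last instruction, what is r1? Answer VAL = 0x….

[0] flags=1010 → (cmp)
[1] flags=1010 GE?F → skip
[2] flags=1010 GT?F → skip
[3] flags=1010 GE?F → skip
[4] flags=1010 → (cmp)
[5] flags=1010 NE?T → r3=0x50
[6] flags=1010 GT?F → skip

VAL = 0xe4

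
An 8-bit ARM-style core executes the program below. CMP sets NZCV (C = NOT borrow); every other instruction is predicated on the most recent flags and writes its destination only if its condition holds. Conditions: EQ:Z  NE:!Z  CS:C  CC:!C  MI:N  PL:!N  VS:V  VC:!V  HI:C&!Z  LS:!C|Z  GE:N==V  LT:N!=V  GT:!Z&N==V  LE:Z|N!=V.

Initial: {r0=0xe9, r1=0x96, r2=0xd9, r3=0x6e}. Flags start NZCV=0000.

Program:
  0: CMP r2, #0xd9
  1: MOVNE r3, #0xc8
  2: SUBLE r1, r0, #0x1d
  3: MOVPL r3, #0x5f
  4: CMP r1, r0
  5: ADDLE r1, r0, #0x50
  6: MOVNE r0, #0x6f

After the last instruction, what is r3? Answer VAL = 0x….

VAL = 0x5f

[0] flags=0110 → (cmp)
[1] flags=0110 NE?F → skip
[2] flags=0110 LE?T → r1=0xcc
[3] flags=0110 PL?T → r3=0x5f
[4] flags=1000 → (cmp)
[5] flags=1000 LE?T → r1=0x39
[6] flags=1000 NE?T → r0=0x6f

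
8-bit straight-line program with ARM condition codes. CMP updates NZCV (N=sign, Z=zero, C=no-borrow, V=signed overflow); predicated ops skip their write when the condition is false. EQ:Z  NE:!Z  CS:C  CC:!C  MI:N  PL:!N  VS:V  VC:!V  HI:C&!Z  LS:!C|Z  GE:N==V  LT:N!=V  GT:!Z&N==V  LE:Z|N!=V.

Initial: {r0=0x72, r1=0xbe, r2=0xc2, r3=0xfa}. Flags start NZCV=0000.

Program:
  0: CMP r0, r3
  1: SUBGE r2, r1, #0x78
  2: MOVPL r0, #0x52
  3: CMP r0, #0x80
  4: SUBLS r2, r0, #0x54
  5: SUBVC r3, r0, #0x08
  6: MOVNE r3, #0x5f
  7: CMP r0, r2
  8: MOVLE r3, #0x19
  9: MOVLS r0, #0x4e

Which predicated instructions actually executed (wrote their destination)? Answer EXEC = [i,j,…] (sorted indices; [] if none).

0: ✓ CMP  NZCV=0000
1: ✓ SUBGE  r2←0x46
2: ✓ MOVPL  r0←0x52
3: ✓ CMP  NZCV=1001
4: ✓ SUBLS  r2←0xfe
5: · SUBVC
6: ✓ MOVNE  r3←0x5f
7: ✓ CMP  NZCV=0000
8: · MOVLE
9: ✓ MOVLS  r0←0x4e

EXEC = [1,2,4,6,9]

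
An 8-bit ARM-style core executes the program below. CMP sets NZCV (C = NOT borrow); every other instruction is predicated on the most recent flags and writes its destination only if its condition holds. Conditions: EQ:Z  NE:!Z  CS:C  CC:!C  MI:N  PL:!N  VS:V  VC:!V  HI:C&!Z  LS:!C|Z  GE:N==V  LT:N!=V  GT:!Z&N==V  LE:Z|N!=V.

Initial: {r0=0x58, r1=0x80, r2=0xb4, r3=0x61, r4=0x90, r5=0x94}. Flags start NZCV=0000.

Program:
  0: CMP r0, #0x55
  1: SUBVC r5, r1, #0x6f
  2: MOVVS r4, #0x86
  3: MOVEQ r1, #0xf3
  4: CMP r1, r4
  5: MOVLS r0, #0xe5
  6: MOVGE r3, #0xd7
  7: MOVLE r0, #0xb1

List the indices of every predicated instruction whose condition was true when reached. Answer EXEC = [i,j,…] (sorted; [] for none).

EXEC = [1,5,7]

0: ✓ CMP  NZCV=0010
1: ✓ SUBVC  r5←0x11
2: · MOVVS
3: · MOVEQ
4: ✓ CMP  NZCV=1000
5: ✓ MOVLS  r0←0xe5
6: · MOVGE
7: ✓ MOVLE  r0←0xb1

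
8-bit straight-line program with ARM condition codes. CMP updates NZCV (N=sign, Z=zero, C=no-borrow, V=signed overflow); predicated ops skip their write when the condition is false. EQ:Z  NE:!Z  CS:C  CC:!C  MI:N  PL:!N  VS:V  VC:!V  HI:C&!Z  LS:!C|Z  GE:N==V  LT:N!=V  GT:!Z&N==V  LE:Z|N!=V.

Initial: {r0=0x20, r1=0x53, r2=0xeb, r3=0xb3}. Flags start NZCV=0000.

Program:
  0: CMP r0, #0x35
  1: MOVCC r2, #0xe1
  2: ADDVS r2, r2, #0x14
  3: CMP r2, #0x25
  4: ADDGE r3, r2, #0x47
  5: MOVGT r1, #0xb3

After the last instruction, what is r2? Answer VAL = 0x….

VAL = 0xe1

[0] flags=1000 → (cmp)
[1] flags=1000 CC?T → r2=0xe1
[2] flags=1000 VS?F → skip
[3] flags=1010 → (cmp)
[4] flags=1010 GE?F → skip
[5] flags=1010 GT?F → skip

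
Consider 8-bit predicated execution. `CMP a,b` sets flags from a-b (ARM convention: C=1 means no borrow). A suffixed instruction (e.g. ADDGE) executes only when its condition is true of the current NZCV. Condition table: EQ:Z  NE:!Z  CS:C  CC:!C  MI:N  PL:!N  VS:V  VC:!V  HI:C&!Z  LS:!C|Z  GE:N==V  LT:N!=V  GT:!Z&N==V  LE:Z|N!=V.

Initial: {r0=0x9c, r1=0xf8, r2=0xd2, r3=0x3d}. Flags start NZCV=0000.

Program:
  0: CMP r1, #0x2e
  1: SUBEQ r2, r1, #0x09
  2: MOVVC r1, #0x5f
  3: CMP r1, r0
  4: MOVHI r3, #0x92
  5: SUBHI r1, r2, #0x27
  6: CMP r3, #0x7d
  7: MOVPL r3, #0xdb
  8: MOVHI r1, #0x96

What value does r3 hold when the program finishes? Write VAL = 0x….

[0] flags=1010 → (cmp)
[1] flags=1010 EQ?F → skip
[2] flags=1010 VC?T → r1=0x5f
[3] flags=1001 → (cmp)
[4] flags=1001 HI?F → skip
[5] flags=1001 HI?F → skip
[6] flags=1000 → (cmp)
[7] flags=1000 PL?F → skip
[8] flags=1000 HI?F → skip

VAL = 0x3d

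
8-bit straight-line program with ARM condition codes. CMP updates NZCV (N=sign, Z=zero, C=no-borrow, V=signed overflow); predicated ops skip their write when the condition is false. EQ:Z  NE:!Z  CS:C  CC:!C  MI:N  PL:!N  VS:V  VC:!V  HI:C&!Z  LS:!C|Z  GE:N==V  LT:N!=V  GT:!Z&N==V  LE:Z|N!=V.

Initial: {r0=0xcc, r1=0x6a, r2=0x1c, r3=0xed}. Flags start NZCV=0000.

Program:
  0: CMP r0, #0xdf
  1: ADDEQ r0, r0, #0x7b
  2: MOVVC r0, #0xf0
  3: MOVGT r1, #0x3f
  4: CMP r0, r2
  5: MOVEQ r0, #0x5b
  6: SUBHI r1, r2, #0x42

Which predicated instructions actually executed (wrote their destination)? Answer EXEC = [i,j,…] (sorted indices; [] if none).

[0] flags=1000 → (cmp)
[1] flags=1000 EQ?F → skip
[2] flags=1000 VC?T → r0=0xf0
[3] flags=1000 GT?F → skip
[4] flags=1010 → (cmp)
[5] flags=1010 EQ?F → skip
[6] flags=1010 HI?T → r1=0xda

EXEC = [2,6]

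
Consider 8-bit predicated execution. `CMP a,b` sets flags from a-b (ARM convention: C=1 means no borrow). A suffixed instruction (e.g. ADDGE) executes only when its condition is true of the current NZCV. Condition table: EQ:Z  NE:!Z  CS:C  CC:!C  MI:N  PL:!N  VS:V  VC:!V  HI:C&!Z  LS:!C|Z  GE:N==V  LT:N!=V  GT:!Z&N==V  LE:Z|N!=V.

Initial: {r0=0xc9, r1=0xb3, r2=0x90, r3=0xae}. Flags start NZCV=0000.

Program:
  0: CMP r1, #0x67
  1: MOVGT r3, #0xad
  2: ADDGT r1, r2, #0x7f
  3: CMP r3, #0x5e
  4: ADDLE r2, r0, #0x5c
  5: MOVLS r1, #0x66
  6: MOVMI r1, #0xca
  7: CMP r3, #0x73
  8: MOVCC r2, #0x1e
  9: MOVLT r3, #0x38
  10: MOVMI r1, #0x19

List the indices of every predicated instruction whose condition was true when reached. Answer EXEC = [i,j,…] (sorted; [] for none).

EXEC = [4,9]

0: ✓ CMP  NZCV=0011
1: · MOVGT
2: · ADDGT
3: ✓ CMP  NZCV=0011
4: ✓ ADDLE  r2←0x25
5: · MOVLS
6: · MOVMI
7: ✓ CMP  NZCV=0011
8: · MOVCC
9: ✓ MOVLT  r3←0x38
10: · MOVMI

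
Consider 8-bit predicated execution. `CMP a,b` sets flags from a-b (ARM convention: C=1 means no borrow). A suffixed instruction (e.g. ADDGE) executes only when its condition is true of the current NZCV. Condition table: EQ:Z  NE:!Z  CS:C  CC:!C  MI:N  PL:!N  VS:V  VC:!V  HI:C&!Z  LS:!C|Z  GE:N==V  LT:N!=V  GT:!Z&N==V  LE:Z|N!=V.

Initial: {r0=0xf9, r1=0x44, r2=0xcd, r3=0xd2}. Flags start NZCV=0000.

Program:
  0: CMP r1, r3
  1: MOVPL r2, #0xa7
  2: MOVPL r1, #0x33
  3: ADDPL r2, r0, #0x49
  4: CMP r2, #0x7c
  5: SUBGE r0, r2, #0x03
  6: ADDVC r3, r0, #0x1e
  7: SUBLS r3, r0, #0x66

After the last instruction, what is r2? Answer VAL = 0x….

VAL = 0x42

0: ✓ CMP  NZCV=0000
1: ✓ MOVPL  r2←0xa7
2: ✓ MOVPL  r1←0x33
3: ✓ ADDPL  r2←0x42
4: ✓ CMP  NZCV=1000
5: · SUBGE
6: ✓ ADDVC  r3←0x17
7: ✓ SUBLS  r3←0x93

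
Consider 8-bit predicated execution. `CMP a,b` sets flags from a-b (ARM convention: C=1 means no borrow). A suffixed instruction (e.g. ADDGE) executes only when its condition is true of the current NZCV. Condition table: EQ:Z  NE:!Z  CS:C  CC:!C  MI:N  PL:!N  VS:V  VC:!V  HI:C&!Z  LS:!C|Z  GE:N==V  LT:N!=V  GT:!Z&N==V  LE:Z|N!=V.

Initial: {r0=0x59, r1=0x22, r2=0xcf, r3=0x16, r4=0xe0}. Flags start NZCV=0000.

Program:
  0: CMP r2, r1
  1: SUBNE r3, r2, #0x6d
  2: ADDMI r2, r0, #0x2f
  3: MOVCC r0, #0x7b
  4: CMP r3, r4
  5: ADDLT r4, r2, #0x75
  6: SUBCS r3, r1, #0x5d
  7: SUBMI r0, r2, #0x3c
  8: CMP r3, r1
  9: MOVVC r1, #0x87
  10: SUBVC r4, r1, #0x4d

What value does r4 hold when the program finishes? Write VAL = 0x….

VAL = 0x3a

[0] flags=1010 → (cmp)
[1] flags=1010 NE?T → r3=0x62
[2] flags=1010 MI?T → r2=0x88
[3] flags=1010 CC?F → skip
[4] flags=1001 → (cmp)
[5] flags=1001 LT?F → skip
[6] flags=1001 CS?F → skip
[7] flags=1001 MI?T → r0=0x4c
[8] flags=0010 → (cmp)
[9] flags=0010 VC?T → r1=0x87
[10] flags=0010 VC?T → r4=0x3a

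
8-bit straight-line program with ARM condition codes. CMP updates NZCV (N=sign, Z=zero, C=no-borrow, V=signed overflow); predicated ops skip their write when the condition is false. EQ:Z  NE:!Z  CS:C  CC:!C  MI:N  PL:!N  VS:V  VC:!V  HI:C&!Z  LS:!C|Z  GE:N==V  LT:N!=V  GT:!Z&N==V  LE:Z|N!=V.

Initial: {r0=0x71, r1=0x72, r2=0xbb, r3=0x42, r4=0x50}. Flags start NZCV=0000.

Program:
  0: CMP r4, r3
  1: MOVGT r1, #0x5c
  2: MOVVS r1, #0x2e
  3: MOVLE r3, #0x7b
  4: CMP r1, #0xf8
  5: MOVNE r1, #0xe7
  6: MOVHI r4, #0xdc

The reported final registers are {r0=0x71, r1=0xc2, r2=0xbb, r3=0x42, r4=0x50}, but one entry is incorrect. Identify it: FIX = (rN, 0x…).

0: ✓ CMP  NZCV=0010
1: ✓ MOVGT  r1←0x5c
2: · MOVVS
3: · MOVLE
4: ✓ CMP  NZCV=0000
5: ✓ MOVNE  r1←0xe7
6: · MOVHI

FIX = (r1, 0xe7)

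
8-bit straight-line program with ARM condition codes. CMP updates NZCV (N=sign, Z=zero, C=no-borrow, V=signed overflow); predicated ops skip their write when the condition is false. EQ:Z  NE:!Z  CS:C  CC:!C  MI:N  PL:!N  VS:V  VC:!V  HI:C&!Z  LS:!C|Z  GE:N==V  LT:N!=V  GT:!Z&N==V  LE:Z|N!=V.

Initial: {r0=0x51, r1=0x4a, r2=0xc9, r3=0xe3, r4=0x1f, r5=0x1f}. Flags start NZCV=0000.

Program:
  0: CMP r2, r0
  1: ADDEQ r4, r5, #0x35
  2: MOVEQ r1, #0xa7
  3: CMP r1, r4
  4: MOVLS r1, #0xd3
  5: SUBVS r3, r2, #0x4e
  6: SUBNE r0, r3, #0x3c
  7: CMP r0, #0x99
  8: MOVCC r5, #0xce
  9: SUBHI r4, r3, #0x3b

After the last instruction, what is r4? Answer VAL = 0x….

0: ✓ CMP  NZCV=0011
1: · ADDEQ
2: · MOVEQ
3: ✓ CMP  NZCV=0010
4: · MOVLS
5: · SUBVS
6: ✓ SUBNE  r0←0xa7
7: ✓ CMP  NZCV=0010
8: · MOVCC
9: ✓ SUBHI  r4←0xa8

VAL = 0xa8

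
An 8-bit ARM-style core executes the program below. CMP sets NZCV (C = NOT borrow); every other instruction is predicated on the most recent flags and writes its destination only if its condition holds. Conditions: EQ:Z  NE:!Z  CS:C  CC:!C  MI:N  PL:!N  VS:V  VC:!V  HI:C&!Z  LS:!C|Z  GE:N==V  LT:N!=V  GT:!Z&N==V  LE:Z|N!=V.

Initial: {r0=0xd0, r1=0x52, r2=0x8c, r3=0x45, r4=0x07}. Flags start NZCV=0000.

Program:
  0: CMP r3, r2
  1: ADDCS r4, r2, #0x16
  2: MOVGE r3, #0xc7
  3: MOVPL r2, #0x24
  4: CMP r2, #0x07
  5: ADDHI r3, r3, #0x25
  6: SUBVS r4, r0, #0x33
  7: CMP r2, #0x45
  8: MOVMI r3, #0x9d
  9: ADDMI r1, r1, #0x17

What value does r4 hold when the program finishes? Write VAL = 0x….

VAL = 0x07

0: ✓ CMP  NZCV=1001
1: · ADDCS
2: ✓ MOVGE  r3←0xc7
3: · MOVPL
4: ✓ CMP  NZCV=1010
5: ✓ ADDHI  r3←0xec
6: · SUBVS
7: ✓ CMP  NZCV=0011
8: · MOVMI
9: · ADDMI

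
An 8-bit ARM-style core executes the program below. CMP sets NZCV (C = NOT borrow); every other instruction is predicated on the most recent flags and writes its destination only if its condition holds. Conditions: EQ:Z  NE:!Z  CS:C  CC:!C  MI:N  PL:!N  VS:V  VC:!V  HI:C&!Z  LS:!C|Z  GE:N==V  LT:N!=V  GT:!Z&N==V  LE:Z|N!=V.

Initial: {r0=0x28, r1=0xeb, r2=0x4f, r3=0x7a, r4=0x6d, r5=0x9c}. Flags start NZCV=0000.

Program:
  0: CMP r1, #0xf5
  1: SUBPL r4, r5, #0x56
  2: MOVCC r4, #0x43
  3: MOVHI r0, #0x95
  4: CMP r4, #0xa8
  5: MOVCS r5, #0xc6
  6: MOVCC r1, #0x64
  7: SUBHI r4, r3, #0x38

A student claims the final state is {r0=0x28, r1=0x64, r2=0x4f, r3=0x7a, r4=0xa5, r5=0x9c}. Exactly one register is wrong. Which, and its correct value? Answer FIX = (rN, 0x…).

[0] flags=1000 → (cmp)
[1] flags=1000 PL?F → skip
[2] flags=1000 CC?T → r4=0x43
[3] flags=1000 HI?F → skip
[4] flags=1001 → (cmp)
[5] flags=1001 CS?F → skip
[6] flags=1001 CC?T → r1=0x64
[7] flags=1001 HI?F → skip

FIX = (r4, 0x43)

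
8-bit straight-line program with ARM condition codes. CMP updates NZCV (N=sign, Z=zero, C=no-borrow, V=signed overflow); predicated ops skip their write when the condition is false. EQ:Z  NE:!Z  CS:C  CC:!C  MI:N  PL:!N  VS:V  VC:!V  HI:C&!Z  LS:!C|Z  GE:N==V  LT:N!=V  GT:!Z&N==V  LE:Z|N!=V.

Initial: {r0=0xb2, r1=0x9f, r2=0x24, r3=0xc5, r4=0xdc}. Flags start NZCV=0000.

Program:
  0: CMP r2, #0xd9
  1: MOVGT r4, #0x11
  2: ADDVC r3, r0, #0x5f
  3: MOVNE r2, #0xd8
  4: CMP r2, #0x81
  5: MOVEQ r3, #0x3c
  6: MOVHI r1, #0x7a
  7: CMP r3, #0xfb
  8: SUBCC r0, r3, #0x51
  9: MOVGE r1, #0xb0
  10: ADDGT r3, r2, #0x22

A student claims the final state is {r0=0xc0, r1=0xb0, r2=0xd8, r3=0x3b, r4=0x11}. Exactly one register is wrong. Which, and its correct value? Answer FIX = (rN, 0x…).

0: ✓ CMP  NZCV=0000
1: ✓ MOVGT  r4←0x11
2: ✓ ADDVC  r3←0x11
3: ✓ MOVNE  r2←0xd8
4: ✓ CMP  NZCV=0010
5: · MOVEQ
6: ✓ MOVHI  r1←0x7a
7: ✓ CMP  NZCV=0000
8: ✓ SUBCC  r0←0xc0
9: ✓ MOVGE  r1←0xb0
10: ✓ ADDGT  r3←0xfa

FIX = (r3, 0xfa)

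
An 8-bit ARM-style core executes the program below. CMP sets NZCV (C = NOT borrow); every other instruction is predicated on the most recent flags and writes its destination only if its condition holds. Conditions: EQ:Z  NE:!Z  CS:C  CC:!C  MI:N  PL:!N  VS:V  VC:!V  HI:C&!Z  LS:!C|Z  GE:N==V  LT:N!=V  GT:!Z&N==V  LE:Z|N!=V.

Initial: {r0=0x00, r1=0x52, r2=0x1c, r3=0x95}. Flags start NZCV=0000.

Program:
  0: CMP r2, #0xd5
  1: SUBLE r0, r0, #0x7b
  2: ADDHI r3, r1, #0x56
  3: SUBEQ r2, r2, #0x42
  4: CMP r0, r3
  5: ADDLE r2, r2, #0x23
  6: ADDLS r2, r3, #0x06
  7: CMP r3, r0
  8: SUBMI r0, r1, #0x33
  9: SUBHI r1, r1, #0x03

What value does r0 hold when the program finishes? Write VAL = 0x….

VAL = 0x1f

0: ✓ CMP  NZCV=0000
1: · SUBLE
2: · ADDHI
3: · SUBEQ
4: ✓ CMP  NZCV=0000
5: · ADDLE
6: ✓ ADDLS  r2←0x9b
7: ✓ CMP  NZCV=1010
8: ✓ SUBMI  r0←0x1f
9: ✓ SUBHI  r1←0x4f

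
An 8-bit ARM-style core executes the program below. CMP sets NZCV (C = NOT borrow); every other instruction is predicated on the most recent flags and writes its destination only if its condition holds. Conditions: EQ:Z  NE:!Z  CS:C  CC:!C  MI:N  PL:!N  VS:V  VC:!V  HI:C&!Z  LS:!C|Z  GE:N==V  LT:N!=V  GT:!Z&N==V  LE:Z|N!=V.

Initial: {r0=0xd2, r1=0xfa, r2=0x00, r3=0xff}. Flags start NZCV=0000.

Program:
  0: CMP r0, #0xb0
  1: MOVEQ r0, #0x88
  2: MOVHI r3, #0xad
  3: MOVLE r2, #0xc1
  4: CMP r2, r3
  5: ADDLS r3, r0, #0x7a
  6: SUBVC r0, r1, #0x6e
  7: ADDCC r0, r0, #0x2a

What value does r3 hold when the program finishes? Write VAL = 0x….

[0] flags=0010 → (cmp)
[1] flags=0010 EQ?F → skip
[2] flags=0010 HI?T → r3=0xad
[3] flags=0010 LE?F → skip
[4] flags=0000 → (cmp)
[5] flags=0000 LS?T → r3=0x4c
[6] flags=0000 VC?T → r0=0x8c
[7] flags=0000 CC?T → r0=0xb6

VAL = 0x4c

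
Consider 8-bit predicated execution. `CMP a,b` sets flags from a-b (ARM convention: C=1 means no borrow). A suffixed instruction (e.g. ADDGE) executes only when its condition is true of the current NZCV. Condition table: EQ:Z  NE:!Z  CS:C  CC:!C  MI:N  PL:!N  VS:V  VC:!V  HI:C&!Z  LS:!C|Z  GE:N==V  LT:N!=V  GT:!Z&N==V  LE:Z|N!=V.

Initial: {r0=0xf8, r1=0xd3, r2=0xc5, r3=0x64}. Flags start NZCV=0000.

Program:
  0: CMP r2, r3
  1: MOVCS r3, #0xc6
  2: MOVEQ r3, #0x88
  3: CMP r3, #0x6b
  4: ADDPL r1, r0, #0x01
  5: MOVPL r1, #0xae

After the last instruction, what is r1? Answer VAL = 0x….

0: ✓ CMP  NZCV=0011
1: ✓ MOVCS  r3←0xc6
2: · MOVEQ
3: ✓ CMP  NZCV=0011
4: ✓ ADDPL  r1←0xf9
5: ✓ MOVPL  r1←0xae

VAL = 0xae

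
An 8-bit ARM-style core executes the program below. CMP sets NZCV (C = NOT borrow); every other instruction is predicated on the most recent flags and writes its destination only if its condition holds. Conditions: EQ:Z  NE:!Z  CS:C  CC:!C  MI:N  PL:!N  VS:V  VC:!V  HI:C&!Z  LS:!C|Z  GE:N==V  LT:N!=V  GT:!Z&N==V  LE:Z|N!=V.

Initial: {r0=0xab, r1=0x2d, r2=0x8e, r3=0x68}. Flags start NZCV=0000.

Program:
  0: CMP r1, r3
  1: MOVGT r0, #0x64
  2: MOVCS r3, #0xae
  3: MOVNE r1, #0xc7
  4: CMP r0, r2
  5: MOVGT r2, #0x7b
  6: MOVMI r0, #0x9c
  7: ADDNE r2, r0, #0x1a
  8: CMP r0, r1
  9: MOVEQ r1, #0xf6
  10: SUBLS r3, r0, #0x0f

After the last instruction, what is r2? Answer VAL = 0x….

0: ✓ CMP  NZCV=1000
1: · MOVGT
2: · MOVCS
3: ✓ MOVNE  r1←0xc7
4: ✓ CMP  NZCV=0010
5: ✓ MOVGT  r2←0x7b
6: · MOVMI
7: ✓ ADDNE  r2←0xc5
8: ✓ CMP  NZCV=1000
9: · MOVEQ
10: ✓ SUBLS  r3←0x9c

VAL = 0xc5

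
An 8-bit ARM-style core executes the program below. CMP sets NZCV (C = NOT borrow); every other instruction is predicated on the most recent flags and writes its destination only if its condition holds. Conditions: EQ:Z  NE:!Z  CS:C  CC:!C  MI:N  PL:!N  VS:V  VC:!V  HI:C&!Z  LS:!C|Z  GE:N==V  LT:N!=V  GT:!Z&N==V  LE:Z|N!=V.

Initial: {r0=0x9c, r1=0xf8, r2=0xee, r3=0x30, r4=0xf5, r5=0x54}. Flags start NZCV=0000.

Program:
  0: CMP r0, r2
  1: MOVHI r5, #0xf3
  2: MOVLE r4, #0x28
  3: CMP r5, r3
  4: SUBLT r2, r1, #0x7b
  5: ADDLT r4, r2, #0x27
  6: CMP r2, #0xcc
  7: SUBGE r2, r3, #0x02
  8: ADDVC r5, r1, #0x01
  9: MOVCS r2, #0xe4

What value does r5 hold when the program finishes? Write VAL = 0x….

0: ✓ CMP  NZCV=1000
1: · MOVHI
2: ✓ MOVLE  r4←0x28
3: ✓ CMP  NZCV=0010
4: · SUBLT
5: · ADDLT
6: ✓ CMP  NZCV=0010
7: ✓ SUBGE  r2←0x2e
8: ✓ ADDVC  r5←0xf9
9: ✓ MOVCS  r2←0xe4

VAL = 0xf9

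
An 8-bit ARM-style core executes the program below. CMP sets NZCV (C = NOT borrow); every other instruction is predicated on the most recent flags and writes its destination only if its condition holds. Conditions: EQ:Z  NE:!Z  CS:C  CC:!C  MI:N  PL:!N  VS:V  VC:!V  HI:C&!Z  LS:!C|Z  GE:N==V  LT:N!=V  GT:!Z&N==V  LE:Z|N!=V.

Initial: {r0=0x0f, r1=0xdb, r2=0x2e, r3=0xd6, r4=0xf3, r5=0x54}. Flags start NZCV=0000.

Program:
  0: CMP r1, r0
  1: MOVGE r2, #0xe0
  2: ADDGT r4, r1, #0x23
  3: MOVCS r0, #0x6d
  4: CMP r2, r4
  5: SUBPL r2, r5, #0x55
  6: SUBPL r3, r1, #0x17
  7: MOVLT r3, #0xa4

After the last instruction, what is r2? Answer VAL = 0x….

0: ✓ CMP  NZCV=1010
1: · MOVGE
2: · ADDGT
3: ✓ MOVCS  r0←0x6d
4: ✓ CMP  NZCV=0000
5: ✓ SUBPL  r2←0xff
6: ✓ SUBPL  r3←0xc4
7: · MOVLT

VAL = 0xff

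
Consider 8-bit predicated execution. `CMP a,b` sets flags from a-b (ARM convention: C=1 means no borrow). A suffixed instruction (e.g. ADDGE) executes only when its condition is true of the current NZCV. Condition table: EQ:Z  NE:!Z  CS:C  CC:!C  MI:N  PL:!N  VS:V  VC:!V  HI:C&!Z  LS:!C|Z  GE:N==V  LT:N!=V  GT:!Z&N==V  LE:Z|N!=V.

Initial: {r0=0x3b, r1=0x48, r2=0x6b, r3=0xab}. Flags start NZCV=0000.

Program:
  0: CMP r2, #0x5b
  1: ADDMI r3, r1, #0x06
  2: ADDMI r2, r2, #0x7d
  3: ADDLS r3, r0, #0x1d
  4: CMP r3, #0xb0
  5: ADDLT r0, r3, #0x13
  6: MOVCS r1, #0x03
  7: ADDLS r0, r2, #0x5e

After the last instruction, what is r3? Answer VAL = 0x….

VAL = 0xab

[0] flags=0010 → (cmp)
[1] flags=0010 MI?F → skip
[2] flags=0010 MI?F → skip
[3] flags=0010 LS?F → skip
[4] flags=1000 → (cmp)
[5] flags=1000 LT?T → r0=0xbe
[6] flags=1000 CS?F → skip
[7] flags=1000 LS?T → r0=0xc9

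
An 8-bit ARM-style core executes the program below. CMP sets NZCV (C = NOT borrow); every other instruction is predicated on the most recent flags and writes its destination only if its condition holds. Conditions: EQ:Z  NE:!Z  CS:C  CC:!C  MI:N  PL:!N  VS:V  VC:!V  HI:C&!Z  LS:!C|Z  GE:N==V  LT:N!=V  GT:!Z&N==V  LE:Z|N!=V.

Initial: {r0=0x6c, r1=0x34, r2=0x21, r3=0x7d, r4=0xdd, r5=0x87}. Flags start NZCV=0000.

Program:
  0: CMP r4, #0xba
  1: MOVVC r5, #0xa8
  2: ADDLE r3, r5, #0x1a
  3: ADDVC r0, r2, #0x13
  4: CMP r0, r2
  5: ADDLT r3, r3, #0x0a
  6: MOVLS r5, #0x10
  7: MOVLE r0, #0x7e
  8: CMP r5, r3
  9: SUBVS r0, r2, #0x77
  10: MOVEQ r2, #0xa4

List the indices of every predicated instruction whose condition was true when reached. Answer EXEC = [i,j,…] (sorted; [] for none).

EXEC = [1,3,9]

0: ✓ CMP  NZCV=0010
1: ✓ MOVVC  r5←0xa8
2: · ADDLE
3: ✓ ADDVC  r0←0x34
4: ✓ CMP  NZCV=0010
5: · ADDLT
6: · MOVLS
7: · MOVLE
8: ✓ CMP  NZCV=0011
9: ✓ SUBVS  r0←0xaa
10: · MOVEQ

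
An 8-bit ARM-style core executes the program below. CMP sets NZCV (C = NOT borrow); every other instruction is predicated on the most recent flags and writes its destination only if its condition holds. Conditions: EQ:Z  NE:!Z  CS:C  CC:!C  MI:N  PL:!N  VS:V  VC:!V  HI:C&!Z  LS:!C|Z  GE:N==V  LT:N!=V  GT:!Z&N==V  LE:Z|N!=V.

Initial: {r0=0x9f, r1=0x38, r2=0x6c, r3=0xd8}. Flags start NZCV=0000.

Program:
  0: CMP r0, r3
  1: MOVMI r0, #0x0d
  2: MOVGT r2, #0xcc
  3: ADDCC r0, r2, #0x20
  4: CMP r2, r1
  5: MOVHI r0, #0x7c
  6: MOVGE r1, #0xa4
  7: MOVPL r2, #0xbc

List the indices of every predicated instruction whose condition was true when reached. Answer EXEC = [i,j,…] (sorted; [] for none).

0: ✓ CMP  NZCV=1000
1: ✓ MOVMI  r0←0x0d
2: · MOVGT
3: ✓ ADDCC  r0←0x8c
4: ✓ CMP  NZCV=0010
5: ✓ MOVHI  r0←0x7c
6: ✓ MOVGE  r1←0xa4
7: ✓ MOVPL  r2←0xbc

EXEC = [1,3,5,6,7]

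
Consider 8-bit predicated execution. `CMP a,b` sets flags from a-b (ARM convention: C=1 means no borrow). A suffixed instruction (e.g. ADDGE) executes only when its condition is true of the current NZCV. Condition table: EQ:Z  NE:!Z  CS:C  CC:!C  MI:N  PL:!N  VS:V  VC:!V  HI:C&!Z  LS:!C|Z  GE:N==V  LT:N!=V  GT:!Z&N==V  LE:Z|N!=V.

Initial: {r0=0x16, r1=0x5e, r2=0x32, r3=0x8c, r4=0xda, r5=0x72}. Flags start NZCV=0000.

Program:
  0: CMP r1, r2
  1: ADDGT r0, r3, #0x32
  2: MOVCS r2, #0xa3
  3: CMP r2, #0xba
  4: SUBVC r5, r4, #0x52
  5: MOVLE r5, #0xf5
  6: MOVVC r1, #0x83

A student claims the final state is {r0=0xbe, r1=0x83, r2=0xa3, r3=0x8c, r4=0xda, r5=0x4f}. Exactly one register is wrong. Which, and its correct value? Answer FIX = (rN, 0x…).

[0] flags=0010 → (cmp)
[1] flags=0010 GT?T → r0=0xbe
[2] flags=0010 CS?T → r2=0xa3
[3] flags=1000 → (cmp)
[4] flags=1000 VC?T → r5=0x88
[5] flags=1000 LE?T → r5=0xf5
[6] flags=1000 VC?T → r1=0x83

FIX = (r5, 0xf5)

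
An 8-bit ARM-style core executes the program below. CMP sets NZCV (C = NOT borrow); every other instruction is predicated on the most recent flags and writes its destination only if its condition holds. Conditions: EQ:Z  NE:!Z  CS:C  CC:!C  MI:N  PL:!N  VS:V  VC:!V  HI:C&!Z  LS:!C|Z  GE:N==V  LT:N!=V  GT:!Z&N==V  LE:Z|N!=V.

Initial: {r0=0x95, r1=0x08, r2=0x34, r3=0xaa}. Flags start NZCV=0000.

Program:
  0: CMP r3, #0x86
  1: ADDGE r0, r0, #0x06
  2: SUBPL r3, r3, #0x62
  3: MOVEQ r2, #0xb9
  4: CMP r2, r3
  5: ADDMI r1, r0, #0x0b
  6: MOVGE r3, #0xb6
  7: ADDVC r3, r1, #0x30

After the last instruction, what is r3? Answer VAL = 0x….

[0] flags=0010 → (cmp)
[1] flags=0010 GE?T → r0=0x9b
[2] flags=0010 PL?T → r3=0x48
[3] flags=0010 EQ?F → skip
[4] flags=1000 → (cmp)
[5] flags=1000 MI?T → r1=0xa6
[6] flags=1000 GE?F → skip
[7] flags=1000 VC?T → r3=0xd6

VAL = 0xd6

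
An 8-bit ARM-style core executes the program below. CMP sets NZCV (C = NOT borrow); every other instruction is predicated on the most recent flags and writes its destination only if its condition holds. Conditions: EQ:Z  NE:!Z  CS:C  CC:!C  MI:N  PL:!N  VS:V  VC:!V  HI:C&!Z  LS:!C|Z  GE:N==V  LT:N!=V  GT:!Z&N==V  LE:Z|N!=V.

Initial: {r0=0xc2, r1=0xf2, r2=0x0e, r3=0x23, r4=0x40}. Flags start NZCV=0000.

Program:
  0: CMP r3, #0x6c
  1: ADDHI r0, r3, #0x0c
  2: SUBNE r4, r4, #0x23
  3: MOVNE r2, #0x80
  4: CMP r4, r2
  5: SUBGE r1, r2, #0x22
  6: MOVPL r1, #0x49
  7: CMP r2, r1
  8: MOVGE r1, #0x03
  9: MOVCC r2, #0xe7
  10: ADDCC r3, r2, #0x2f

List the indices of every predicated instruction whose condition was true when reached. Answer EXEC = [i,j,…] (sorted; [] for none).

[0] flags=1000 → (cmp)
[1] flags=1000 HI?F → skip
[2] flags=1000 NE?T → r4=0x1d
[3] flags=1000 NE?T → r2=0x80
[4] flags=1001 → (cmp)
[5] flags=1001 GE?T → r1=0x5e
[6] flags=1001 PL?F → skip
[7] flags=0011 → (cmp)
[8] flags=0011 GE?F → skip
[9] flags=0011 CC?F → skip
[10] flags=0011 CC?F → skip

EXEC = [2,3,5]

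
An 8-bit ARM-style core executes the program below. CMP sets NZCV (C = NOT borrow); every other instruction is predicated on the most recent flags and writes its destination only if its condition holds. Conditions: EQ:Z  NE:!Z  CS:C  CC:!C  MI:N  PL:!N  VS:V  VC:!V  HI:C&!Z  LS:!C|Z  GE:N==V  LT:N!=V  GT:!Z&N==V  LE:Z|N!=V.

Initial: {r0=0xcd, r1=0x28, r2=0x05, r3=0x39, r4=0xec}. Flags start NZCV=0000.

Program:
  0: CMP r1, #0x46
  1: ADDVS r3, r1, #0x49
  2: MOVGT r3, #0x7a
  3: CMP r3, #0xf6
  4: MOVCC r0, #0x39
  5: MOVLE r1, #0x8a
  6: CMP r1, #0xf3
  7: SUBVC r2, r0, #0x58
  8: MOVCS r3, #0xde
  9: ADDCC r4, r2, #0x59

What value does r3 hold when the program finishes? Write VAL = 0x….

[0] flags=1000 → (cmp)
[1] flags=1000 VS?F → skip
[2] flags=1000 GT?F → skip
[3] flags=0000 → (cmp)
[4] flags=0000 CC?T → r0=0x39
[5] flags=0000 LE?F → skip
[6] flags=0000 → (cmp)
[7] flags=0000 VC?T → r2=0xe1
[8] flags=0000 CS?F → skip
[9] flags=0000 CC?T → r4=0x3a

VAL = 0x39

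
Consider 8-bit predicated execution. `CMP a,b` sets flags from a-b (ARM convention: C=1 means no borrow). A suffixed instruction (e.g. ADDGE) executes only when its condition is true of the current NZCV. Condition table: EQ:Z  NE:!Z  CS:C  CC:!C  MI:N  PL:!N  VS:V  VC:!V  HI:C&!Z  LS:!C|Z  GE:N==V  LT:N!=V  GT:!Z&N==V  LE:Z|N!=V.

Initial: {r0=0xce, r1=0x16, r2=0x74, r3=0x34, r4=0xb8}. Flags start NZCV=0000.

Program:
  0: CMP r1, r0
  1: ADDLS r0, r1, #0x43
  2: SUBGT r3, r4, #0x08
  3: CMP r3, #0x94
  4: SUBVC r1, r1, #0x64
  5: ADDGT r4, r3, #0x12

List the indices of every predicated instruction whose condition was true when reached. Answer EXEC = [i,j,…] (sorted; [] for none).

[0] flags=0000 → (cmp)
[1] flags=0000 LS?T → r0=0x59
[2] flags=0000 GT?T → r3=0xb0
[3] flags=0010 → (cmp)
[4] flags=0010 VC?T → r1=0xb2
[5] flags=0010 GT?T → r4=0xc2

EXEC = [1,2,4,5]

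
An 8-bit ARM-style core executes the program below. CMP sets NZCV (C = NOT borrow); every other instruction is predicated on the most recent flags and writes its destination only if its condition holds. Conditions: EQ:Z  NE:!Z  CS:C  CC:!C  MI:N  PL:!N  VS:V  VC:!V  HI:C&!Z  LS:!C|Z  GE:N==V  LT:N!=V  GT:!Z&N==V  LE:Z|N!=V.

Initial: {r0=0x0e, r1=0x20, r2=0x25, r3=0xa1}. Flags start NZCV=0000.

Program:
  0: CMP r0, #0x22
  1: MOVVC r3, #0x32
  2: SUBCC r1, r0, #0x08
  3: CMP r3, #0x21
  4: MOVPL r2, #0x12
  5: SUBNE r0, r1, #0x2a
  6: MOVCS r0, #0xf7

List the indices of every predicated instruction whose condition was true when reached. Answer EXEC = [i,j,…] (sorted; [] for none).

0: ✓ CMP  NZCV=1000
1: ✓ MOVVC  r3←0x32
2: ✓ SUBCC  r1←0x06
3: ✓ CMP  NZCV=0010
4: ✓ MOVPL  r2←0x12
5: ✓ SUBNE  r0←0xdc
6: ✓ MOVCS  r0←0xf7

EXEC = [1,2,4,5,6]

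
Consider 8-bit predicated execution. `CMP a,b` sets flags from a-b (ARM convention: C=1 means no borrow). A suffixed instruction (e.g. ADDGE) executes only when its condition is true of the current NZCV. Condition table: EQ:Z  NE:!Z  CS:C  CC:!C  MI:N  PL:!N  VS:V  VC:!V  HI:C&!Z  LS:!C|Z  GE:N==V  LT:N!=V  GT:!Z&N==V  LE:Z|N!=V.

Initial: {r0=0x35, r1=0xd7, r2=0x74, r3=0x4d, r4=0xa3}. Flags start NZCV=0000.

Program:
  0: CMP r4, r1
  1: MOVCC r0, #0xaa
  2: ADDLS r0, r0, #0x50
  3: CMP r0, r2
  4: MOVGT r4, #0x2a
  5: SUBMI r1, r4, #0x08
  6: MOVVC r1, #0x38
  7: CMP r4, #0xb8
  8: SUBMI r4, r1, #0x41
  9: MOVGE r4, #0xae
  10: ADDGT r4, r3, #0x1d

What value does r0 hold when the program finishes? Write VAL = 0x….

VAL = 0xfa

[0] flags=1000 → (cmp)
[1] flags=1000 CC?T → r0=0xaa
[2] flags=1000 LS?T → r0=0xfa
[3] flags=1010 → (cmp)
[4] flags=1010 GT?F → skip
[5] flags=1010 MI?T → r1=0x9b
[6] flags=1010 VC?T → r1=0x38
[7] flags=1000 → (cmp)
[8] flags=1000 MI?T → r4=0xf7
[9] flags=1000 GE?F → skip
[10] flags=1000 GT?F → skip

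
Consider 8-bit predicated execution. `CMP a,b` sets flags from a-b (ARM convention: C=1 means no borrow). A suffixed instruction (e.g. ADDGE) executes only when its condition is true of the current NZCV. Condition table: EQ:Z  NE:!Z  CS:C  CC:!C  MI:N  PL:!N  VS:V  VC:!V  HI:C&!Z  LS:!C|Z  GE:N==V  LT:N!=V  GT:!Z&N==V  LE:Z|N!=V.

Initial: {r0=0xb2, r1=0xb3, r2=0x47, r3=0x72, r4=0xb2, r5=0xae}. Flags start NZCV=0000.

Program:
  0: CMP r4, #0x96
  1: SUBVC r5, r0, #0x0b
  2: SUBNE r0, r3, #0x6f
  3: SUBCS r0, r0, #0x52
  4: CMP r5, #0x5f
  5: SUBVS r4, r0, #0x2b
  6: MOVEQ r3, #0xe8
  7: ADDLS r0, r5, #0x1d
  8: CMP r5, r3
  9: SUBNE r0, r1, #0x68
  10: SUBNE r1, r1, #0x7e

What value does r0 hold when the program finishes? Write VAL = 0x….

0: ✓ CMP  NZCV=0010
1: ✓ SUBVC  r5←0xa7
2: ✓ SUBNE  r0←0x03
3: ✓ SUBCS  r0←0xb1
4: ✓ CMP  NZCV=0011
5: ✓ SUBVS  r4←0x86
6: · MOVEQ
7: · ADDLS
8: ✓ CMP  NZCV=0011
9: ✓ SUBNE  r0←0x4b
10: ✓ SUBNE  r1←0x35

VAL = 0x4b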